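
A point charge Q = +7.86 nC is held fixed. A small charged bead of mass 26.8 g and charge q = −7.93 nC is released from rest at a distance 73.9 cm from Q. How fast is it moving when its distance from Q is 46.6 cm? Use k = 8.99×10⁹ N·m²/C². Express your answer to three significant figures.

5.76×10⁻³ m/s

Only the electrostatic force acts, so mechanical energy is conserved: ½mv² = U₁ − U₂ = kQq(1/r₁ − 1/r₂).
U₁ − U₂ = (8.99×10⁹ N·m²/C²)(7.86×10⁻⁹ C)(-7.93×10⁻⁹ C)(1/0.739 − 1/0.466) = 4.44×10⁻⁷ J.
v = √(2·4.44×10⁻⁷/0.0268) = 5.76×10⁻³ m/s.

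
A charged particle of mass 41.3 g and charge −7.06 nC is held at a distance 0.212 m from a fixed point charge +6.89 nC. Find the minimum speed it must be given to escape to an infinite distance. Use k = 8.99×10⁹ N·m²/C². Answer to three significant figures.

To just escape, total mechanical energy must reach zero at infinity: ½mv²_min + U = 0, so ½mv²_min = −U = |kQq|/r.
|U| = |kQq|/r = (8.99×10⁹ N·m²/C²)(6.89×10⁻⁹)(7.06×10⁻⁹)/(0.212) = 2.06×10⁻⁶ J.
v_min = √(2|U|/m) = √(2·2.06×10⁻⁶/0.0413) = 9.99×10⁻³ m/s.

9.99×10⁻³ m/s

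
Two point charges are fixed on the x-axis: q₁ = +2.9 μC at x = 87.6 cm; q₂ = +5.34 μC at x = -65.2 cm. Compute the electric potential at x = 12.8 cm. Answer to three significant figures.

9.64×10⁴ V

Electric potential is a scalar, so the contributions from each charge add algebraically: V = Σ kqᵢ/rᵢ.
Distances from the field point to each charge: r₁ = 0.748 m, r₂ = 0.780 m.
V = k[(2.90×10⁻⁶)/(0.748) + (5.34×10⁻⁶)/(0.780)] = 9.64×10⁴ V.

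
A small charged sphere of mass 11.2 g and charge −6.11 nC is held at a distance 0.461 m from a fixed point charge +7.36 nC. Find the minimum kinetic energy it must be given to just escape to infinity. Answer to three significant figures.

To just escape, total mechanical energy must reach zero at infinity: ½mv²_min + U = 0, so ½mv²_min = −U = |kQq|/r.
|U| = |kQq|/r = (8.99×10⁹ N·m²/C²)(7.36×10⁻⁹)(6.11×10⁻⁹)/(0.461) = 8.77×10⁻⁷ J.

8.77×10⁻⁷ J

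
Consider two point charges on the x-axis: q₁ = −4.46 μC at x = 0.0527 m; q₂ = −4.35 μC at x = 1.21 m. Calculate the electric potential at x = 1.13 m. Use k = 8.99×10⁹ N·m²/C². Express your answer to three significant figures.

Electric potential is a scalar, so the contributions from each charge add algebraically: V = Σ kqᵢ/rᵢ.
Distances from the field point to each charge: r₁ = 1.08 m, r₂ = 0.0800 m.
V = k[(-4.46×10⁻⁶)/(1.08) + (-4.35×10⁻⁶)/(0.0800)] = -5.26×10⁵ V.

-5.26×10⁵ V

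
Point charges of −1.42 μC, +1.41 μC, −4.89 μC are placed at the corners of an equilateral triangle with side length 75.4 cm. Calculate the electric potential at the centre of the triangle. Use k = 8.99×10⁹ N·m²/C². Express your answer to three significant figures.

The total potential is the scalar sum of each charge's contribution, V = Σ kqᵢ/rᵢ.
The distance from each vertex to the centroid is a/√3 = 0.435 m.
V = k[(-1.42×10⁻⁶)/(0.435) + (1.41×10⁻⁶)/(0.435) + (-4.89×10⁻⁶)/(0.435)] = -1.01×10⁵ V.

-1.01×10⁵ V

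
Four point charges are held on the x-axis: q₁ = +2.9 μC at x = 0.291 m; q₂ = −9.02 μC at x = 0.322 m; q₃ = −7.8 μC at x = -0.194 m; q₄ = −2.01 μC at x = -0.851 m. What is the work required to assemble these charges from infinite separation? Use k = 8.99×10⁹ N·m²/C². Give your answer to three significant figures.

-6.47 J

The assembly work is the sum of pairwise potential energies, U = Σ_{i<j} kqᵢqⱼ/rᵢⱼ.
Pair separations: r₁₂ = 0.0310 m, r₁₃ = 0.485 m, r₁₄ = 1.14 m, r₂₃ = 0.516 m, r₂₄ = 1.17 m, r₃₄ = 0.657 m.
Summing all 6 pair terms gives U = -6.47 J.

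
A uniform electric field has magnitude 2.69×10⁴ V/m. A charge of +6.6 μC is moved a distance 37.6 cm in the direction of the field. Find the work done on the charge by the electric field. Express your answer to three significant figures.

0.0668 J

The potential change for a displacement 37.6 cm in the direction of the field is ΔV = −Ed = -1.01×10⁴ V.
W_field = −qΔV = 0.0668 J.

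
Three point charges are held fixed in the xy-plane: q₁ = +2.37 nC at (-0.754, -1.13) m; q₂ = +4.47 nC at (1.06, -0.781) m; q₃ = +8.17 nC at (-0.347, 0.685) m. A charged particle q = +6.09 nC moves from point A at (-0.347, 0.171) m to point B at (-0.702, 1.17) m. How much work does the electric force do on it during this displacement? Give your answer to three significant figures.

2.16×10⁻⁷ J

The work done by the electric force is W_field = −ΔU = −q(V_B − V_A) = q(V_A − V_B).
At A: distances to the source charges are 1.36 m, 1.70 m, 0.514 m; V_A = Σ kqᵢ/rᵢ = 182 V.
At B: distances to the source charges are 2.30 m, 2.63 m, 0.601 m; V_B = Σ kqᵢ/rᵢ = 147 V.
ΔV = V_B − V_A = -35.4 V.
W_field = −qΔV = −(6.09×10⁻⁹ C)(-35.4 V) = 2.16×10⁻⁷ J.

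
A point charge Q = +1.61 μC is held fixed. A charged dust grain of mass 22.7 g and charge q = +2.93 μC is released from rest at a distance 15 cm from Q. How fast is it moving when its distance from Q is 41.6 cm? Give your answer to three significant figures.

Only the electrostatic force acts, so mechanical energy is conserved: ½mv² = U₁ − U₂ = kQq(1/r₁ − 1/r₂).
U₁ − U₂ = (8.99×10⁹ N·m²/C²)(1.61×10⁻⁶ C)(2.93×10⁻⁶ C)(1/0.150 − 1/0.416) = 0.181 J.
v = √(2·0.181/0.0227) = 3.99 m/s.

3.99 m/s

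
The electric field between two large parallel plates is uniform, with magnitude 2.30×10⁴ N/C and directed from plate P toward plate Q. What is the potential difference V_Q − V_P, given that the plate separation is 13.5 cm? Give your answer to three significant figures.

-3100 V

In a uniform field, potential decreases in the direction of E: ΔV = −E·d for a displacement d parallel to E.
Going from P to Q is a displacement of 13.5 cm along the field, so V_Q − V_P = −Ed = -3100 V.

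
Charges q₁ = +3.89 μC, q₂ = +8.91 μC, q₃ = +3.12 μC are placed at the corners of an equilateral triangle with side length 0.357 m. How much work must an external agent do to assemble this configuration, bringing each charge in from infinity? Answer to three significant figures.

1.88 J

The assembly work is the sum of pairwise potential energies, U = Σ_{i<j} kqᵢqⱼ/rᵢⱼ.
All three pair separations equal the side length, 0.357 m.
U = (0.873) + (0.306) + (0.700) = 1.88 J.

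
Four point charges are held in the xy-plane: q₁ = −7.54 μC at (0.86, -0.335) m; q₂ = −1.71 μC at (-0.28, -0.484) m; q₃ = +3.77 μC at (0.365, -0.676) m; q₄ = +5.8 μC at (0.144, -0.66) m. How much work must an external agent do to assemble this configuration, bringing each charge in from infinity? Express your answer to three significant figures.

-0.218 J

The assembly work is the sum of pairwise potential energies, U = Σ_{i<j} kqᵢqⱼ/rᵢⱼ.
Pair separations: r₁₂ = 1.15 m, r₁₃ = 0.601 m, r₁₄ = 0.786 m, r₂₃ = 0.673 m, r₂₄ = 0.459 m, r₃₄ = 0.222 m.
Summing all 6 pair terms gives U = -0.218 J.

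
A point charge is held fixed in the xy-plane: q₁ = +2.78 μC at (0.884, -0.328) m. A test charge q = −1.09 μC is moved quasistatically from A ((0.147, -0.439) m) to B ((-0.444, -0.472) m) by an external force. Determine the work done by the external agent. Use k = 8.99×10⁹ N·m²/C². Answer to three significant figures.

0.0162 J

For quasistatic motion the external work equals the change in potential energy: W_ext = qΔV = q(V_B − V_A).
At A: distance to the source charge is 0.745 m; V_A = kq₁/r = 3.35×10⁴ V.
At B: distance to the source charge is 1.34 m; V_B = kq₁/r = 1.87×10⁴ V.
ΔV = V_B − V_A = -1.48×10⁴ V.
W_ext = qΔV = (-1.09×10⁻⁶ C)(-1.48×10⁴ V) = 0.0162 J.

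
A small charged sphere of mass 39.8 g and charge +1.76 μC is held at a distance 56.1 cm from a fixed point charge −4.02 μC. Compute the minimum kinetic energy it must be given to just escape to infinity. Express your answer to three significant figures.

To just escape, total mechanical energy must reach zero at infinity: ½mv²_min + U = 0, so ½mv²_min = −U = |kQq|/r.
|U| = |kQq|/r = (8.99×10⁹ N·m²/C²)(4.02×10⁻⁶)(1.76×10⁻⁶)/(0.561) = 0.113 J.

0.113 J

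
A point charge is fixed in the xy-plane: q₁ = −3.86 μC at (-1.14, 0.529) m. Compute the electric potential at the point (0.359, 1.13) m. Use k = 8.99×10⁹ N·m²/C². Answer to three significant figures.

-2.15×10⁴ V

The total potential is the scalar sum of each charge's contribution, V = Σ kqᵢ/rᵢ.
Distances from the field point to each charge: r₁ = 1.61 m.
V = k[(-3.86×10⁻⁶)/(1.61)] = -2.15×10⁴ V.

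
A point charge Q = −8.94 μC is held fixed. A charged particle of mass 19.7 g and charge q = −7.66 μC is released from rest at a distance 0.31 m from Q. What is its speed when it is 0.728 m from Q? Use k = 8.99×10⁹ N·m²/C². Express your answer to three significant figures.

Only the electrostatic force acts, so mechanical energy is conserved: ½mv² = U₁ − U₂ = kQq(1/r₁ − 1/r₂).
U₁ − U₂ = (8.99×10⁹ N·m²/C²)(-8.94×10⁻⁶ C)(-7.66×10⁻⁶ C)(1/0.310 − 1/0.728) = 1.14 J.
v = √(2·1.14/0.0197) = 10.8 m/s.

10.8 m/s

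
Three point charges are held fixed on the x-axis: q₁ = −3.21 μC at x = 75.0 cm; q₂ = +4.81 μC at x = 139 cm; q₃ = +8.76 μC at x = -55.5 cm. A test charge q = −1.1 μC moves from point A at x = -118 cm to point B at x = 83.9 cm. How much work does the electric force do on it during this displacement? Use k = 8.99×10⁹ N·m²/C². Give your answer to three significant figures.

The work done by the electric force is W_field = −ΔU = −q(V_B − V_A) = q(V_A − V_B).
At A: distances to the source charges are 1.93 m, 2.57 m, 0.625 m; V_A = Σ kqᵢ/rᵢ = 1.28×10⁵ V.
At B: distances to the source charges are 0.0890 m, 0.551 m, 1.39 m; V_B = Σ kqᵢ/rᵢ = -1.89×10⁵ V.
ΔV = V_B − V_A = -3.17×10⁵ V.
W_field = −qΔV = −(-1.10×10⁻⁶ C)(-3.17×10⁵ V) = -0.349 J.

-0.349 J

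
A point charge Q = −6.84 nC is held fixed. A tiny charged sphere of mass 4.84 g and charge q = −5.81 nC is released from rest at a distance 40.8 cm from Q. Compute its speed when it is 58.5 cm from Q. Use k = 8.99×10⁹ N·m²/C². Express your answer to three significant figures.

0.0105 m/s

Only the electrostatic force acts, so mechanical energy is conserved: ½mv² = U₁ − U₂ = kQq(1/r₁ − 1/r₂).
U₁ − U₂ = (8.99×10⁹ N·m²/C²)(-6.84×10⁻⁹ C)(-5.81×10⁻⁹ C)(1/0.408 − 1/0.585) = 2.65×10⁻⁷ J.
v = √(2·2.65×10⁻⁷/4.84×10⁻³) = 0.0105 m/s.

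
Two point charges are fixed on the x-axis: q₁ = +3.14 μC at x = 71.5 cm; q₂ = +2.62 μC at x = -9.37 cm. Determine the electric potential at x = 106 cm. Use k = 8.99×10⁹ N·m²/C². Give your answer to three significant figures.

1.02×10⁵ V

Electric potential is a scalar, so the contributions from each charge add algebraically: V = Σ kqᵢ/rᵢ.
Distances from the field point to each charge: r₁ = 0.345 m, r₂ = 1.15 m.
V = k[(3.14×10⁻⁶)/(0.345) + (2.62×10⁻⁶)/(1.15)] = 1.02×10⁵ V.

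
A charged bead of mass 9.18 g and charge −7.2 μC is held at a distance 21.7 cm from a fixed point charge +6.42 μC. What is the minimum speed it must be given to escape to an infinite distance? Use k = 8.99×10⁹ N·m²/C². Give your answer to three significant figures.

20.4 m/s

To just escape, total mechanical energy must reach zero at infinity: ½mv²_min + U = 0, so ½mv²_min = −U = |kQq|/r.
|U| = |kQq|/r = (8.99×10⁹ N·m²/C²)(6.42×10⁻⁶)(7.20×10⁻⁶)/(0.217) = 1.91 J.
v_min = √(2|U|/m) = √(2·1.91/9.18×10⁻³) = 20.4 m/s.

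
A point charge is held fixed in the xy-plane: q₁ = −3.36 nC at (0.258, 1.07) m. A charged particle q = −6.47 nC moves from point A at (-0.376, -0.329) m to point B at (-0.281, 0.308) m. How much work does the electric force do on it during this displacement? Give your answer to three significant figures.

-8.21×10⁻⁸ J

The work done by the electric force is W_field = −ΔU = −q(V_B − V_A) = q(V_A − V_B).
At A: distance to the source charge is 1.54 m; V_A = kq₁/r = -19.7 V.
At B: distance to the source charge is 0.933 m; V_B = kq₁/r = -32.4 V.
ΔV = V_B − V_A = -12.7 V.
W_field = −qΔV = −(-6.47×10⁻⁹ C)(-12.7 V) = -8.21×10⁻⁸ J.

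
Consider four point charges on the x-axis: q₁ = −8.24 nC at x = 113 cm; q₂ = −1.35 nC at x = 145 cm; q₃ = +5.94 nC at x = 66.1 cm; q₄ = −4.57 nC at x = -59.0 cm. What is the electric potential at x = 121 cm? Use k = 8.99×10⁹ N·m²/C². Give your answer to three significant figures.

-902 V

Electric potential is a scalar, so the contributions from each charge add algebraically: V = Σ kqᵢ/rᵢ.
Distances from the field point to each charge: r₁ = 0.0800 m, r₂ = 0.240 m, r₃ = 0.549 m, r₄ = 1.80 m.
V = k[(-8.24×10⁻⁹)/(0.0800) + (-1.35×10⁻⁹)/(0.240) + (5.94×10⁻⁹)/(0.549) + (-4.57×10⁻⁹)/(1.80)] = -902 V.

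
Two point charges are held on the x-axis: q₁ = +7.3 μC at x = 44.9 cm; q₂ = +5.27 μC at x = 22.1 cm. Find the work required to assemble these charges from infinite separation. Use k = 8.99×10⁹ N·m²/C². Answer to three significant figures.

1.52 J

The work to assemble the configuration equals its total potential energy, U = Σ kqᵢqⱼ/rᵢⱼ over all pairs.
Pair separations: r₁₂ = 0.228 m.
U = (1.52) = 1.52 J.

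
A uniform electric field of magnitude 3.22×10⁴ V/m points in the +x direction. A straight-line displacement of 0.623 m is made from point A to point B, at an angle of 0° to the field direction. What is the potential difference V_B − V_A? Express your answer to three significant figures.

-2.01×10⁴ V

Only the component of displacement along E changes the potential: ΔV = −E·d·cosθ.
ΔV = −(3.22×10⁴ V/m)(0.623 m)cos0° = -2.01×10⁴ V.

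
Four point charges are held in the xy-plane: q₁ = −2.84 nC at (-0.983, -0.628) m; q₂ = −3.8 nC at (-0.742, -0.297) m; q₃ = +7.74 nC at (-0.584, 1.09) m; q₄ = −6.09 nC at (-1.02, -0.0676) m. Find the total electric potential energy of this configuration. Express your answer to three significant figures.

4.47×10⁻⁷ J

The assembly work is the sum of pairwise potential energies, U = Σ_{i<j} kqᵢqⱼ/rᵢⱼ.
Pair separations: r₁₂ = 0.409 m, r₁₃ = 1.76 m, r₁₄ = 0.562 m, r₂₃ = 1.40 m, r₂₄ = 0.360 m, r₃₄ = 1.24 m.
Summing all 6 pair terms gives U = 4.47×10⁻⁷ J.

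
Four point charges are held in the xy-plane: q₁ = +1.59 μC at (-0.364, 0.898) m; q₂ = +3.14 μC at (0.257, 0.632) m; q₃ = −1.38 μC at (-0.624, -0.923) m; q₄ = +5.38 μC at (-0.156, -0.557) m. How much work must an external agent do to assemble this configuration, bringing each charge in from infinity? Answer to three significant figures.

0.0946 J

The assembly work is the sum of pairwise potential energies, U = Σ_{i<j} kqᵢqⱼ/rᵢⱼ.
Pair separations: r₁₂ = 0.676 m, r₁₃ = 1.84 m, r₁₄ = 1.47 m, r₂₃ = 1.79 m, r₂₄ = 1.26 m, r₃₄ = 0.594 m.
Summing all 6 pair terms gives U = 0.0946 J.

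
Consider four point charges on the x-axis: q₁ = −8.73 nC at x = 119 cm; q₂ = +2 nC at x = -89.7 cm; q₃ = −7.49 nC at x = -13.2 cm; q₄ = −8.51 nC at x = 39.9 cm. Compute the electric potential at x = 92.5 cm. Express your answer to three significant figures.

-495 V

Electric potential is a scalar, so the contributions from each charge add algebraically: V = Σ kqᵢ/rᵢ.
Distances from the field point to each charge: r₁ = 0.265 m, r₂ = 1.82 m, r₃ = 1.06 m, r₄ = 0.526 m.
V = k[(-8.73×10⁻⁹)/(0.265) + (2.00×10⁻⁹)/(1.82) + (-7.49×10⁻⁹)/(1.06) + (-8.51×10⁻⁹)/(0.526)] = -495 V.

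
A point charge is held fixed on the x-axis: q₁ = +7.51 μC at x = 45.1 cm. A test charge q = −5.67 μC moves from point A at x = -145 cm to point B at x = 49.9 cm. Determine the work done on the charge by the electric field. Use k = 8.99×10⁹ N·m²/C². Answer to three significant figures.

The work done by the electric force is W_field = −ΔU = −q(V_B − V_A) = q(V_A − V_B).
At A: distance to the source charge is 1.90 m; V_A = kq₁/r = 3.55×10⁴ V.
At B: distance to the source charge is 0.0480 m; V_B = kq₁/r = 1.41×10⁶ V.
ΔV = V_B − V_A = 1.37×10⁶ V.
W_field = −qΔV = −(-5.67×10⁻⁶ C)(1.37×10⁶ V) = 7.77 J.

7.77 J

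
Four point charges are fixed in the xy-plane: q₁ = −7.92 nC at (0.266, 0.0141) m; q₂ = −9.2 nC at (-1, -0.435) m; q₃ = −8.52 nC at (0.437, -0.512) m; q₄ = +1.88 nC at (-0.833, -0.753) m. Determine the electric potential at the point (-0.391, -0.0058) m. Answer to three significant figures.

-279 V

Electric potential is a scalar, so the contributions from each charge add algebraically: V = Σ kqᵢ/rᵢ.
Distances from the field point to each charge: r₁ = 0.657 m, r₂ = 0.745 m, r₃ = 0.970 m, r₄ = 0.868 m.
V = k[(-7.92×10⁻⁹)/(0.657) + (-9.20×10⁻⁹)/(0.745) + (-8.52×10⁻⁹)/(0.970) + (1.88×10⁻⁹)/(0.868)] = -279 V.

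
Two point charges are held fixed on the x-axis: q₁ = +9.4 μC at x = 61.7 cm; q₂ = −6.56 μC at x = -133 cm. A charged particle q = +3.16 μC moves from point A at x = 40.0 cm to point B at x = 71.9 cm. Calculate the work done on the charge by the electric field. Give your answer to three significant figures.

-1.40 J

The work done by the electric force is W_field = −ΔU = −q(V_B − V_A) = q(V_A − V_B).
At A: distances to the source charges are 0.217 m, 1.73 m; V_A = Σ kqᵢ/rᵢ = 3.55×10⁵ V.
At B: distances to the source charges are 0.102 m, 2.05 m; V_B = Σ kqᵢ/rᵢ = 8.00×10⁵ V.
ΔV = V_B − V_A = 4.44×10⁵ V.
W_field = −qΔV = −(3.16×10⁻⁶ C)(4.44×10⁵ V) = -1.40 J.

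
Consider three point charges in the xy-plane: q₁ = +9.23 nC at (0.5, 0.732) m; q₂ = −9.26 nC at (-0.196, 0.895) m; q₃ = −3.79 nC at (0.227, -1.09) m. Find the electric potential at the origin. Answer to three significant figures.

-27.9 V

Electric potential is a scalar, so the contributions from each charge add algebraically: V = Σ kqᵢ/rᵢ.
Distances from the field point to each charge: r₁ = 0.886 m, r₂ = 0.916 m, r₃ = 1.11 m.
V = k[(9.23×10⁻⁹)/(0.886) + (-9.26×10⁻⁹)/(0.916) + (-3.79×10⁻⁹)/(1.11)] = -27.9 V.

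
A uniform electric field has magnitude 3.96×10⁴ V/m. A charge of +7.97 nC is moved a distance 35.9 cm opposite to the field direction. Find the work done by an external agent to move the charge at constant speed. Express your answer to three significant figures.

1.13×10⁻⁴ J

The potential change for a displacement 35.9 cm opposite to the field direction is ΔV = +Ed = 1.42×10⁴ V.
W_ext = qΔV = 1.13×10⁻⁴ J.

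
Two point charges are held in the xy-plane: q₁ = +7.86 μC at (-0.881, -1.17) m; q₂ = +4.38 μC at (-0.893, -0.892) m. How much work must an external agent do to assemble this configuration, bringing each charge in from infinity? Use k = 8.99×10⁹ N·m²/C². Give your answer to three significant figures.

The work to assemble the configuration equals its total potential energy, U = Σ kqᵢqⱼ/rᵢⱼ over all pairs.
Pair separations: r₁₂ = 0.278 m.
U = (1.11) = 1.11 J.

1.11 J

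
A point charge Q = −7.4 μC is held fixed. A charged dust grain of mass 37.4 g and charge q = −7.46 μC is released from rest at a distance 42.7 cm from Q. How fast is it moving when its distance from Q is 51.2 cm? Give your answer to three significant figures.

Only the electrostatic force acts, so mechanical energy is conserved: ½mv² = U₁ − U₂ = kQq(1/r₁ − 1/r₂).
U₁ − U₂ = (8.99×10⁹ N·m²/C²)(-7.40×10⁻⁶ C)(-7.46×10⁻⁶ C)(1/0.427 − 1/0.512) = 0.193 J.
v = √(2·0.193/0.0374) = 3.21 m/s.

3.21 m/s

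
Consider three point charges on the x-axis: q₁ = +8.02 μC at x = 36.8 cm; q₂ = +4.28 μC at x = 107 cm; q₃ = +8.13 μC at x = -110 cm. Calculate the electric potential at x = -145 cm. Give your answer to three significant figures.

2.64×10⁵ V

Electric potential is a scalar, so the contributions from each charge add algebraically: V = Σ kqᵢ/rᵢ.
Distances from the field point to each charge: r₁ = 1.82 m, r₂ = 2.52 m, r₃ = 0.350 m.
V = k[(8.02×10⁻⁶)/(1.82) + (4.28×10⁻⁶)/(2.52) + (8.13×10⁻⁶)/(0.350)] = 2.64×10⁵ V.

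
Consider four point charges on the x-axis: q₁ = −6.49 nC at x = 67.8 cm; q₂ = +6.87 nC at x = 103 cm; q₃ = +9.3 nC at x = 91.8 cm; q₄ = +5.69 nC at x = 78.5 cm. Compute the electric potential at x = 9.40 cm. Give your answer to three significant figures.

The total potential is the scalar sum of each charge's contribution, V = Σ kqᵢ/rᵢ.
Distances from the field point to each charge: r₁ = 0.584 m, r₂ = 0.936 m, r₃ = 0.824 m, r₄ = 0.691 m.
V = k[(-6.49×10⁻⁹)/(0.584) + (6.87×10⁻⁹)/(0.936) + (9.30×10⁻⁹)/(0.824) + (5.69×10⁻⁹)/(0.691)] = 142 V.

142 V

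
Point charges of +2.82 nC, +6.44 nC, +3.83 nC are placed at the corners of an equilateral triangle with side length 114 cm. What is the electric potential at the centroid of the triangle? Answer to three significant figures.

179 V

Electric potential is a scalar, so the contributions from each charge add algebraically: V = Σ kqᵢ/rᵢ.
The distance from each vertex to the centroid is a/√3 = 0.658 m.
V = k[(2.82×10⁻⁹)/(0.658) + (6.44×10⁻⁹)/(0.658) + (3.83×10⁻⁹)/(0.658)] = 179 V.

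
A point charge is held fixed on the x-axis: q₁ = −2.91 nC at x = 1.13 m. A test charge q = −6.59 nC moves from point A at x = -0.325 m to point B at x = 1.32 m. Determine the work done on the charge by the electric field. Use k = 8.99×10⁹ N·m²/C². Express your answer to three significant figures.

The work done by the electric force is W_field = −ΔU = −q(V_B − V_A) = q(V_A − V_B).
At A: distance to the source charge is 1.45 m; V_A = kq₁/r = -18.0 V.
At B: distance to the source charge is 0.190 m; V_B = kq₁/r = -138 V.
ΔV = V_B − V_A = -120 V.
W_field = −qΔV = −(-6.59×10⁻⁹ C)(-120 V) = -7.89×10⁻⁷ J.

-7.89×10⁻⁷ J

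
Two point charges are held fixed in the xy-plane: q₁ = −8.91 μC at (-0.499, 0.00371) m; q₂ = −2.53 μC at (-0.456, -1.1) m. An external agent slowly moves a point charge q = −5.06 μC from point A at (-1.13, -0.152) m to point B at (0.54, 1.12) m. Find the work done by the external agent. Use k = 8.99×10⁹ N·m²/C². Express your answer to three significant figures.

-0.409 J

For quasistatic motion the external work equals the change in potential energy: W_ext = qΔV = q(V_B − V_A).
At A: distances to the source charges are 0.650 m, 1.16 m; V_A = Σ kqᵢ/rᵢ = -1.43×10⁵ V.
At B: distances to the source charges are 1.52 m, 2.43 m; V_B = Σ kqᵢ/rᵢ = -6.19×10⁴ V.
ΔV = V_B − V_A = 8.09×10⁴ V.
W_ext = qΔV = (-5.06×10⁻⁶ C)(8.09×10⁴ V) = -0.409 J.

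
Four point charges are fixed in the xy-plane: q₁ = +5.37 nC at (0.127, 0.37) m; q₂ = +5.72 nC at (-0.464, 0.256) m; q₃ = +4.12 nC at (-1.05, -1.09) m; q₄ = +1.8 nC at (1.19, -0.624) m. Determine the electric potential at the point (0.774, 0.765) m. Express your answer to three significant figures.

127 V

Electric potential is a scalar, so the contributions from each charge add algebraically: V = Σ kqᵢ/rᵢ.
Distances from the field point to each charge: r₁ = 0.758 m, r₂ = 1.34 m, r₃ = 2.60 m, r₄ = 1.45 m.
V = k[(5.37×10⁻⁹)/(0.758) + (5.72×10⁻⁹)/(1.34) + (4.12×10⁻⁹)/(2.60) + (1.80×10⁻⁹)/(1.45)] = 127 V.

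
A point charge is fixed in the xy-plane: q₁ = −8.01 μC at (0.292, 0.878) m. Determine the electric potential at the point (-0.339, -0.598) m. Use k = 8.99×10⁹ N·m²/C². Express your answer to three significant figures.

The total potential is the scalar sum of each charge's contribution, V = Σ kqᵢ/rᵢ.
Distances from the field point to each charge: r₁ = 1.61 m.
V = k[(-8.01×10⁻⁶)/(1.61)] = -4.49×10⁴ V.

-4.49×10⁴ V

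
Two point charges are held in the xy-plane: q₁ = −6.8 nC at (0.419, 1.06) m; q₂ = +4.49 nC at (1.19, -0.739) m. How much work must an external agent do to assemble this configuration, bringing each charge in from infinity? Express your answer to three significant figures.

The work to assemble the configuration equals its total potential energy, U = Σ kqᵢqⱼ/rᵢⱼ over all pairs.
Pair separations: r₁₂ = 1.96 m.
U = (-1.40×10⁻⁷) = -1.40×10⁻⁷ J.

-1.40×10⁻⁷ J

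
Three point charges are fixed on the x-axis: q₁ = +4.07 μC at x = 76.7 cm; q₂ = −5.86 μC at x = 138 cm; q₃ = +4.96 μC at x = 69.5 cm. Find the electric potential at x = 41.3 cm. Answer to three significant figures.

Electric potential is a scalar, so the contributions from each charge add algebraically: V = Σ kqᵢ/rᵢ.
Distances from the field point to each charge: r₁ = 0.354 m, r₂ = 0.967 m, r₃ = 0.282 m.
V = k[(4.07×10⁻⁶)/(0.354) + (-5.86×10⁻⁶)/(0.967) + (4.96×10⁻⁶)/(0.282)] = 2.07×10⁵ V.

2.07×10⁵ V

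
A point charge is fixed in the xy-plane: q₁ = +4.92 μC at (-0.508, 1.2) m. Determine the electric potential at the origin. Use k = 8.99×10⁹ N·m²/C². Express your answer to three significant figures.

3.39×10⁴ V

Electric potential is a scalar, so the contributions from each charge add algebraically: V = Σ kqᵢ/rᵢ.
Distances from the field point to each charge: r₁ = 1.30 m.
V = k[(4.92×10⁻⁶)/(1.30)] = 3.39×10⁴ V.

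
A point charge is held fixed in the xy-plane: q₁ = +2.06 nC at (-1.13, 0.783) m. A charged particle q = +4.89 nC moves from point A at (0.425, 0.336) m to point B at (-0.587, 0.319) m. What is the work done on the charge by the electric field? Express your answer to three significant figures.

The work done by the electric force is W_field = −ΔU = −q(V_B − V_A) = q(V_A − V_B).
At A: distance to the source charge is 1.62 m; V_A = kq₁/r = 11.4 V.
At B: distance to the source charge is 0.714 m; V_B = kq₁/r = 25.9 V.
ΔV = V_B − V_A = 14.5 V.
W_field = −qΔV = −(4.89×10⁻⁹ C)(14.5 V) = -7.08×10⁻⁸ J.

-7.08×10⁻⁸ J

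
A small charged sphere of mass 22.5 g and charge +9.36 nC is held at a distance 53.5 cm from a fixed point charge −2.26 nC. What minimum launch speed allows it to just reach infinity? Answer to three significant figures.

5.62×10⁻³ m/s

To just escape, total mechanical energy must reach zero at infinity: ½mv²_min + U = 0, so ½mv²_min = −U = |kQq|/r.
|U| = |kQq|/r = (8.99×10⁹ N·m²/C²)(2.26×10⁻⁹)(9.36×10⁻⁹)/(0.535) = 3.55×10⁻⁷ J.
v_min = √(2|U|/m) = √(2·3.55×10⁻⁷/0.0225) = 5.62×10⁻³ m/s.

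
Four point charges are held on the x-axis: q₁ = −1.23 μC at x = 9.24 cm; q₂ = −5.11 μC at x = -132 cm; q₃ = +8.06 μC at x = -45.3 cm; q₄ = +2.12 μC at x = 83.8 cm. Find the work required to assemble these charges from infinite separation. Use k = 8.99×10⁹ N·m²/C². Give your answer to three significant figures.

The assembly work is the sum of pairwise potential energies, U = Σ_{i<j} kqᵢqⱼ/rᵢⱼ.
Pair separations: r₁₂ = 1.41 m, r₁₃ = 0.545 m, r₁₄ = 0.746 m, r₂₃ = 0.867 m, r₂₄ = 2.16 m, r₃₄ = 1.29 m.
Summing all 6 pair terms gives U = -0.508 J.

-0.508 J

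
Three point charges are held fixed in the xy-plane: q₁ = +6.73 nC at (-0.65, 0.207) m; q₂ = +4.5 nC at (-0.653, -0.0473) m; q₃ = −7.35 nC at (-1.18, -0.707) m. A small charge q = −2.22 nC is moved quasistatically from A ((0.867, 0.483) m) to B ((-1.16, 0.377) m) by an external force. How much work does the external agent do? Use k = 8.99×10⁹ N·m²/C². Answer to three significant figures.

-1.69×10⁻⁷ J

For quasistatic motion the external work equals the change in potential energy: W_ext = qΔV = q(V_B − V_A).
At A: distances to the source charges are 1.54 m, 1.61 m, 2.37 m; V_A = Σ kqᵢ/rᵢ = 36.5 V.
At B: distances to the source charges are 0.538 m, 0.661 m, 1.08 m; V_B = Σ kqᵢ/rᵢ = 113 V.
ΔV = V_B − V_A = 76.3 V.
W_ext = qΔV = (-2.22×10⁻⁹ C)(76.3 V) = -1.69×10⁻⁷ J.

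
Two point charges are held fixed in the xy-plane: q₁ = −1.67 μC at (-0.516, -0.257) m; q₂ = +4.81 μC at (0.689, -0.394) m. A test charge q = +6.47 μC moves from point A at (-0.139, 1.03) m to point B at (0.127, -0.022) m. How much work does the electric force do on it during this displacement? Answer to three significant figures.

The work done by the electric force is W_field = −ΔU = −q(V_B − V_A) = q(V_A − V_B).
At A: distances to the source charges are 1.34 m, 1.65 m; V_A = Σ kqᵢ/rᵢ = 1.51×10⁴ V.
At B: distances to the source charges are 0.685 m, 0.674 m; V_B = Σ kqᵢ/rᵢ = 4.22×10⁴ V.
ΔV = V_B − V_A = 2.72×10⁴ V.
W_field = −qΔV = −(6.47×10⁻⁶ C)(2.72×10⁴ V) = -0.176 J.

-0.176 J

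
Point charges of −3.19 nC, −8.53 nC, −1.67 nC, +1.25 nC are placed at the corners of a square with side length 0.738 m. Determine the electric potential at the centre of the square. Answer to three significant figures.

The total potential is the scalar sum of each charge's contribution, V = Σ kqᵢ/rᵢ.
The distance from each corner to the centre is a√2/2 = 0.522 m.
V = k[(-3.19×10⁻⁹)/(0.522) + (-8.53×10⁻⁹)/(0.522) + (-1.67×10⁻⁹)/(0.522) + (1.25×10⁻⁹)/(0.522)] = -209 V.

-209 V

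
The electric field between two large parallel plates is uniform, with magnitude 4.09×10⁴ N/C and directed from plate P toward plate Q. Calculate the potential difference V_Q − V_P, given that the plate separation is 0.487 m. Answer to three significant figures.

In a uniform field, potential decreases in the direction of E: ΔV = −E·d for a displacement d parallel to E.
Going from P to Q is a displacement of 0.487 m along the field, so V_Q − V_P = −Ed = -1.99×10⁴ V.

-1.99×10⁴ V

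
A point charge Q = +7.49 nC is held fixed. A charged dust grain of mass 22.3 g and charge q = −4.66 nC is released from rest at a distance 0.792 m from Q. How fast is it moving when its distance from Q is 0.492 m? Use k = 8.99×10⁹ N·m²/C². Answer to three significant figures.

Only the electrostatic force acts, so mechanical energy is conserved: ½mv² = U₁ − U₂ = kQq(1/r₁ − 1/r₂).
U₁ − U₂ = (8.99×10⁹ N·m²/C²)(7.49×10⁻⁹ C)(-4.66×10⁻⁹ C)(1/0.792 − 1/0.492) = 2.42×10⁻⁷ J.
v = √(2·2.42×10⁻⁷/0.0223) = 4.65×10⁻³ m/s.

4.65×10⁻³ m/s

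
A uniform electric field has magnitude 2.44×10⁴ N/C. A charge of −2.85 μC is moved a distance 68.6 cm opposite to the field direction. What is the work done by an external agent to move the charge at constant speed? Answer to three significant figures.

-0.0477 J

The potential change for a displacement 68.6 cm opposite to the field direction is ΔV = +Ed = 1.67×10⁴ V.
W_ext = qΔV = -0.0477 J.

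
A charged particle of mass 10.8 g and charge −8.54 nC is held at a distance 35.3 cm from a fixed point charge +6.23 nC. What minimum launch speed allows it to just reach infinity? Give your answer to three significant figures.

To just escape, total mechanical energy must reach zero at infinity: ½mv²_min + U = 0, so ½mv²_min = −U = |kQq|/r.
|U| = |kQq|/r = (8.99×10⁹ N·m²/C²)(6.23×10⁻⁹)(8.54×10⁻⁹)/(0.353) = 1.35×10⁻⁶ J.
v_min = √(2|U|/m) = √(2·1.35×10⁻⁶/0.0108) = 0.0158 m/s.

0.0158 m/s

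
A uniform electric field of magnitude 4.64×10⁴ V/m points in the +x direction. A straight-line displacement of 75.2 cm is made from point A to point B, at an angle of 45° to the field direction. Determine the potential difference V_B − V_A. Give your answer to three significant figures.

Only the component of displacement along E changes the potential: ΔV = −E·d·cosθ.
ΔV = −(4.64×10⁴ V/m)(0.752 m)cos45° = -2.47×10⁴ V.

-2.47×10⁴ V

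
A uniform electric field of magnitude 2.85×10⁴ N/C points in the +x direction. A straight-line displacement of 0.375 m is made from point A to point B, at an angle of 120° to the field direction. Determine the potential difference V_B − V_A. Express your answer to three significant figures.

Only the component of displacement along E changes the potential: ΔV = −E·d·cosθ.
ΔV = −(2.85×10⁴ V/m)(0.375 m)cos120° = 5340 V.

5340 V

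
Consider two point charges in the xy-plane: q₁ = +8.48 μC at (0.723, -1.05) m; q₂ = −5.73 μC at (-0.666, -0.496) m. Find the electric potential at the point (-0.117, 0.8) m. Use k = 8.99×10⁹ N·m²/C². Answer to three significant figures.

Electric potential is a scalar, so the contributions from each charge add algebraically: V = Σ kqᵢ/rᵢ.
Distances from the field point to each charge: r₁ = 2.03 m, r₂ = 1.41 m.
V = k[(8.48×10⁻⁶)/(2.03) + (-5.73×10⁻⁶)/(1.41)] = 922 V.

922 V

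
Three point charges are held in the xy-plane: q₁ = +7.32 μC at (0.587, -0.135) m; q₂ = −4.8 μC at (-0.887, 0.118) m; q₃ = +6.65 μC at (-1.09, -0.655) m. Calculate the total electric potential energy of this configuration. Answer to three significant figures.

-0.321 J

The work to assemble the configuration equals its total potential energy, U = Σ kqᵢqⱼ/rᵢⱼ over all pairs.
Pair separations: r₁₂ = 1.50 m, r₁₃ = 1.76 m, r₂₃ = 0.799 m.
U = (-0.211) + (0.249) + (-0.359) = -0.321 J.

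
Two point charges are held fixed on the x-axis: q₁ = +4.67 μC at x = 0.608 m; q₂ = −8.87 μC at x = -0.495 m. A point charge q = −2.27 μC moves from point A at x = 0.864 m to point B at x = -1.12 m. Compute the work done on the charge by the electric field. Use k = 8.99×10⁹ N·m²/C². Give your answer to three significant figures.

The work done by the electric force is W_field = −ΔU = −q(V_B − V_A) = q(V_A − V_B).
At A: distances to the source charges are 0.256 m, 1.36 m; V_A = Σ kqᵢ/rᵢ = 1.05×10⁵ V.
At B: distances to the source charges are 1.73 m, 0.625 m; V_B = Σ kqᵢ/rᵢ = -1.03×10⁵ V.
ΔV = V_B − V_A = -2.09×10⁵ V.
W_field = −qΔV = −(-2.27×10⁻⁶ C)(-2.09×10⁵ V) = -0.474 J.

-0.474 J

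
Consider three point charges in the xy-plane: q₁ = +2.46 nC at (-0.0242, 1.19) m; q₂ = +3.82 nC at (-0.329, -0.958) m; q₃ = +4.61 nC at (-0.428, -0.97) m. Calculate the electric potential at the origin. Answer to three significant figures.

Electric potential is a scalar, so the contributions from each charge add algebraically: V = Σ kqᵢ/rᵢ.
Distances from the field point to each charge: r₁ = 1.19 m, r₂ = 1.01 m, r₃ = 1.06 m.
V = k[(2.46×10⁻⁹)/(1.19) + (3.82×10⁻⁹)/(1.01) + (4.61×10⁻⁹)/(1.06)] = 91.6 V.

91.6 V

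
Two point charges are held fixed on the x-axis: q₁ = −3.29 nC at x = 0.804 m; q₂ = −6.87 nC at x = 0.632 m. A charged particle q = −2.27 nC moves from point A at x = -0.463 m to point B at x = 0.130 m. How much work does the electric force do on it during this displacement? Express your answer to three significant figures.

The work done by the electric force is W_field = −ΔU = −q(V_B − V_A) = q(V_A − V_B).
At A: distances to the source charges are 1.27 m, 1.09 m; V_A = Σ kqᵢ/rᵢ = -79.7 V.
At B: distances to the source charges are 0.674 m, 0.502 m; V_B = Σ kqᵢ/rᵢ = -167 V.
ΔV = V_B − V_A = -87.2 V.
W_field = −qΔV = −(-2.27×10⁻⁹ C)(-87.2 V) = -1.98×10⁻⁷ J.

-1.98×10⁻⁷ J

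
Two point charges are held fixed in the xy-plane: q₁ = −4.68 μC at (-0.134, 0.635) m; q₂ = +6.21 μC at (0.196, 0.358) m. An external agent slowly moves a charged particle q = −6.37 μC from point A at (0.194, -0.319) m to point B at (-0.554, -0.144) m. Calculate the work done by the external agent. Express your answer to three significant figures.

For quasistatic motion the external work equals the change in potential energy: W_ext = qΔV = q(V_B − V_A).
At A: distances to the source charges are 1.01 m, 0.677 m; V_A = Σ kqᵢ/rᵢ = 4.08×10⁴ V.
At B: distances to the source charges are 0.885 m, 0.902 m; V_B = Σ kqᵢ/rᵢ = 1.43×10⁴ V.
ΔV = V_B − V_A = -2.64×10⁴ V.
W_ext = qΔV = (-6.37×10⁻⁶ C)(-2.64×10⁴ V) = 0.168 J.

0.168 J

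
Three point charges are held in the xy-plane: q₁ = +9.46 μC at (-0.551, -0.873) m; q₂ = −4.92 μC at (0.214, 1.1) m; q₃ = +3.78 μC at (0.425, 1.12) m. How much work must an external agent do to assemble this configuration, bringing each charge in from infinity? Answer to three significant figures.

-0.842 J

The assembly work is the sum of pairwise potential energies, U = Σ_{i<j} kqᵢqⱼ/rᵢⱼ.
Pair separations: r₁₂ = 2.12 m, r₁₃ = 2.22 m, r₂₃ = 0.212 m.
U = (-0.198) + (0.145) + (-0.789) = -0.842 J.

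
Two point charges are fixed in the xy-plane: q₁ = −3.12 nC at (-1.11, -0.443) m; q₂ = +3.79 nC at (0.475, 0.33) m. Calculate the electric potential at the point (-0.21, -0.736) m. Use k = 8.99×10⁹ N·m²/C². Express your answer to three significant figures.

Electric potential is a scalar, so the contributions from each charge add algebraically: V = Σ kqᵢ/rᵢ.
Distances from the field point to each charge: r₁ = 0.946 m, r₂ = 1.27 m.
V = k[(-3.12×10⁻⁹)/(0.946) + (3.79×10⁻⁹)/(1.27)] = -2.74 V.

-2.74 V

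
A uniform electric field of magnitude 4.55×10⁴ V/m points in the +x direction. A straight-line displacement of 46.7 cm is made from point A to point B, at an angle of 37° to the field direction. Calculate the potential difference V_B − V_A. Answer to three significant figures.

-1.70×10⁴ V

Only the component of displacement along E changes the potential: ΔV = −E·d·cosθ.
ΔV = −(4.55×10⁴ V/m)(0.467 m)cos37° = -1.70×10⁴ V.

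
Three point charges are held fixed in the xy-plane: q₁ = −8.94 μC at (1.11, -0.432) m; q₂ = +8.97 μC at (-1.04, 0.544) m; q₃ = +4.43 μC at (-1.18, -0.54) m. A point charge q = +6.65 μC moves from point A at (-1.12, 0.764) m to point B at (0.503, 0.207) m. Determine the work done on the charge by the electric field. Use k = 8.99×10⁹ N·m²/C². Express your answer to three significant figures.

2.41 J

The work done by the electric force is W_field = −ΔU = −q(V_B − V_A) = q(V_A − V_B).
At A: distances to the source charges are 2.53 m, 0.234 m, 1.31 m; V_A = Σ kqᵢ/rᵢ = 3.43×10⁵ V.
At B: distances to the source charges are 0.881 m, 1.58 m, 1.84 m; V_B = Σ kqᵢ/rᵢ = -1.85×10⁴ V.
ΔV = V_B − V_A = -3.62×10⁵ V.
W_field = −qΔV = −(6.65×10⁻⁶ C)(-3.62×10⁵ V) = 2.41 J.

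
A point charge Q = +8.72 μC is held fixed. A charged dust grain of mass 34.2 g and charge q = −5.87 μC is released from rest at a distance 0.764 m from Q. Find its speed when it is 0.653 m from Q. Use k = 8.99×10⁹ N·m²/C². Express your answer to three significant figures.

Only the electrostatic force acts, so mechanical energy is conserved: ½mv² = U₁ − U₂ = kQq(1/r₁ − 1/r₂).
U₁ − U₂ = (8.99×10⁹ N·m²/C²)(8.72×10⁻⁶ C)(-5.87×10⁻⁶ C)(1/0.764 − 1/0.653) = 0.102 J.
v = √(2·0.102/0.0342) = 2.45 m/s.

2.45 m/s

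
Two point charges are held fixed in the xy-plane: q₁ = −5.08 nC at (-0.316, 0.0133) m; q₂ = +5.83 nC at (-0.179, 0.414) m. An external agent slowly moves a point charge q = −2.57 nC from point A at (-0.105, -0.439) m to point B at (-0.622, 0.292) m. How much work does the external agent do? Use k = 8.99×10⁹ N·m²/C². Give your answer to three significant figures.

-8.74×10⁻⁸ J

For quasistatic motion the external work equals the change in potential energy: W_ext = qΔV = q(V_B − V_A).
At A: distances to the source charges are 0.499 m, 0.856 m; V_A = Σ kqᵢ/rᵢ = -30.3 V.
At B: distances to the source charges are 0.414 m, 0.459 m; V_B = Σ kqᵢ/rᵢ = 3.72 V.
ΔV = V_B − V_A = 34.0 V.
W_ext = qΔV = (-2.57×10⁻⁹ C)(34.0 V) = -8.74×10⁻⁸ J.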